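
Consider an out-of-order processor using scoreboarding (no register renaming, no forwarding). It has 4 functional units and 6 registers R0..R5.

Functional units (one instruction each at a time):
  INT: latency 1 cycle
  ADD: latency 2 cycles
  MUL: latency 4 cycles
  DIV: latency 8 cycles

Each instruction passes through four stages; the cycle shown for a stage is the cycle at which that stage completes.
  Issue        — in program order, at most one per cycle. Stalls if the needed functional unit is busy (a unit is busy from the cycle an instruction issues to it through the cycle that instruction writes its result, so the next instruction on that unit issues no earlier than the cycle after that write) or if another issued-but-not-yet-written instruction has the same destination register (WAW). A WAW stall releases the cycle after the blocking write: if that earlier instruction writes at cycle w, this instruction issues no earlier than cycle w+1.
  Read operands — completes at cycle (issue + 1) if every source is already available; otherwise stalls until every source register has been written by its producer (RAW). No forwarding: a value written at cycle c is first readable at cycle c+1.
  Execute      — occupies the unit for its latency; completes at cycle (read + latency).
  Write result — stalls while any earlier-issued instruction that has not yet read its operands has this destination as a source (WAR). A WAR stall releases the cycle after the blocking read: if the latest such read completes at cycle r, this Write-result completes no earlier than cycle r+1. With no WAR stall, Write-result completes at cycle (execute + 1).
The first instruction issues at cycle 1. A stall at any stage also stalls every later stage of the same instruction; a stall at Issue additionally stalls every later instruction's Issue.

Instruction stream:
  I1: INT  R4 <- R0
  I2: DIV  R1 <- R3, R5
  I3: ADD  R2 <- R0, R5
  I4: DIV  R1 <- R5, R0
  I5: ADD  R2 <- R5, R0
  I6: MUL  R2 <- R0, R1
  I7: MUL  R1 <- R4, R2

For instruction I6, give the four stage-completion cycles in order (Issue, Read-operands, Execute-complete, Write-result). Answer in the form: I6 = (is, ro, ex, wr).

I6 = (19, 24, 28, 29)

I1: IS=1 RO=2 EX=3 WR=4
I2: IS=2 RO=3 EX=11 WR=12
I3: IS=3 RO=4 EX=6 WR=7
I4: IS=13 RO=14 EX=22 WR=23  [struct: DIV busy until I2 writes@12]
I5: IS=14 RO=15 EX=17 WR=18
I6: IS=19 RO=24 EX=28 WR=29  [WAW R2: wait I5 write@18; RAW R1: wait I4 write@23]
I7: IS=30 RO=31 EX=35 WR=36  [struct: MUL busy until I6 writes@29]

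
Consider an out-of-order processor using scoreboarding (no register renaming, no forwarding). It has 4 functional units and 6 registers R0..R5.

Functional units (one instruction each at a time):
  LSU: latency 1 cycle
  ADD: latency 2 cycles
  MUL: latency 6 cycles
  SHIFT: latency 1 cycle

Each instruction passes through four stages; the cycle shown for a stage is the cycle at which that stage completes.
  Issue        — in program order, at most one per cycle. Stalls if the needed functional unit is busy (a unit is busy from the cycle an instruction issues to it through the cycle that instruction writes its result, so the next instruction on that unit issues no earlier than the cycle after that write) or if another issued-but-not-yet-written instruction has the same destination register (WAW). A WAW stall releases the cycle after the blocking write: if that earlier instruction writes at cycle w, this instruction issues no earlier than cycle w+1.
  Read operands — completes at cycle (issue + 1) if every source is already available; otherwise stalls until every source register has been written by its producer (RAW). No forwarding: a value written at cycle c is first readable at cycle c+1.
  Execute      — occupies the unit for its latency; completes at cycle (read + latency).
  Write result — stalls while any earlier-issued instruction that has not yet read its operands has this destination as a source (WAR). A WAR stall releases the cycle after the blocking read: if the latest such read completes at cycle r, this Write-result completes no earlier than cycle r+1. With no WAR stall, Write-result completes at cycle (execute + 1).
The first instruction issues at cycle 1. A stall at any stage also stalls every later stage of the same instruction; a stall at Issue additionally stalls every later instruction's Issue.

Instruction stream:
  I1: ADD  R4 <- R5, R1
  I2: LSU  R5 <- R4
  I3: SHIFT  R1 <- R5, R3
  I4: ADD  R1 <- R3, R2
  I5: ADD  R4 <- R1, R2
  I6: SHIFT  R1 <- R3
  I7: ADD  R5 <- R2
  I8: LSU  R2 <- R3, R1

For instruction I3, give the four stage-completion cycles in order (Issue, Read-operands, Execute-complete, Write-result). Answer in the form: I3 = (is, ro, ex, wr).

I3 = (3, 9, 10, 11)

  I1 | 1 | 2 | 4 | 5
  I2 | 2 | 6 | 7 | 8   RAW R4: wait I1 write@5
  I3 | 3 | 9 | 10 | 11   RAW R5: wait I2 write@8
  I4 | 12 | 13 | 15 | 16   WAW R1: wait I3 write@11
  I5 | 17 | 18 | 20 | 21   struct: ADD busy until I4 writes@16
  I6 | 18 | 19 | 20 | 21
  I7 | 22 | 23 | 25 | 26   struct: ADD busy until I5 writes@21
  I8 | 23 | 24 | 25 | 26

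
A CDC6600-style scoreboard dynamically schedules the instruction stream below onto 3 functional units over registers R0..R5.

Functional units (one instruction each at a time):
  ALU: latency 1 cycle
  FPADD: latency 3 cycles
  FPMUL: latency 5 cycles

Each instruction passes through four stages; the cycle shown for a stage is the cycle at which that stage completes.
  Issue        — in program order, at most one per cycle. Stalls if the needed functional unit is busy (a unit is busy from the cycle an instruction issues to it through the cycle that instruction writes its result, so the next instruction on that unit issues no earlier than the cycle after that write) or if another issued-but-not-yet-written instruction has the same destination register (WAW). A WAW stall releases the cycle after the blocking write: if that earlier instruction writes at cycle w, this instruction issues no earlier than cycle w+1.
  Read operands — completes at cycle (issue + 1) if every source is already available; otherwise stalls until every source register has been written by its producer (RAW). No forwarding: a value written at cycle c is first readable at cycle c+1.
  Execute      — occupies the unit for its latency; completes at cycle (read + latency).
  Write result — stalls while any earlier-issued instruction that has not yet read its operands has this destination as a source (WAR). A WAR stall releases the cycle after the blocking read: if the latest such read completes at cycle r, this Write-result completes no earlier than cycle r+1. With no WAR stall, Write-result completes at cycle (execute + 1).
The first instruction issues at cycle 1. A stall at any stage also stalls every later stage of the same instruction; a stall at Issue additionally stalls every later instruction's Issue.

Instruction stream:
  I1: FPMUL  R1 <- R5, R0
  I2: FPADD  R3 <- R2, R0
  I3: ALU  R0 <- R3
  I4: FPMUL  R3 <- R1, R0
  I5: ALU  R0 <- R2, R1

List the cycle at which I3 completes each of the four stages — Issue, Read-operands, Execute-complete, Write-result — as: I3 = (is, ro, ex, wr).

I3 = (3, 8, 9, 10)

[1] issue I1 (FPMUL)
[2] I1 read-ops; issue I2 (FPADD)
[3] I2 read-ops; issue I3 (ALU)
[6] I2 finished on FPADD
[7] I1 finished on FPMUL; I2→R3
[8] I1→R1; I3 read-ops
[9] I3 finished on ALU; issue I4 (FPMUL)
[10] I3→R0
[11] I4 read-ops; issue I5 (ALU)
[12] I5 read-ops
[13] I5 finished on ALU
[14] I5→R0
[16] I4 finished on FPMUL
[17] I4→R3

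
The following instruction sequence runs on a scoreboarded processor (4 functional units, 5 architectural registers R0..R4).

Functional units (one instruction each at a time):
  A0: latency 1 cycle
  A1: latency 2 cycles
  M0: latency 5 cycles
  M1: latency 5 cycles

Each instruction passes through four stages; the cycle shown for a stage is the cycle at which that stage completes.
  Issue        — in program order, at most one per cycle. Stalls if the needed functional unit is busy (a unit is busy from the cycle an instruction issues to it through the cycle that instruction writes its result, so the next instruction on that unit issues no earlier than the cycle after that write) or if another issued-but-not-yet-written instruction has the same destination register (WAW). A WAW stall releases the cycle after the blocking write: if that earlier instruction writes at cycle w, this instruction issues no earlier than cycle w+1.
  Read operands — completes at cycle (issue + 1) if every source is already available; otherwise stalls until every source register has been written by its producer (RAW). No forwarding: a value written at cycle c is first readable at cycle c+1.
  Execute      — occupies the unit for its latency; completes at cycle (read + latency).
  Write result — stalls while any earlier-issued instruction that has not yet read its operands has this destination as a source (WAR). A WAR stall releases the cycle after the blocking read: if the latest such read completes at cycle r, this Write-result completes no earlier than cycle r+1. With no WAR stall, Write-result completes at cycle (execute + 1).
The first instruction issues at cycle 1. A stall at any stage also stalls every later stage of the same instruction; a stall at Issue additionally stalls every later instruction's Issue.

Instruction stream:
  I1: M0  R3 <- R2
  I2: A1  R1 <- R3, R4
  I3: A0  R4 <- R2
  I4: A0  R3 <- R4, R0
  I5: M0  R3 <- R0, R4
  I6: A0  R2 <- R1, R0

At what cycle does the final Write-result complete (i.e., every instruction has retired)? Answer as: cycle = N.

cycle = 22

t=1  issue I1 (M0)
t=2  I1 read-ops, issue I2 (A1)
t=3  issue I3 (A0)
t=4  I3 read-ops
t=5  I3 finished on A0
t=7  I1 finished on M0
t=8  I1→R3
t=9  I2 read-ops
t=10  I3→R4
t=11  I2 finished on A1, issue I4 (A0)
t=12  I2→R1, I4 read-ops
t=13  I4 finished on A0
t=14  I4→R3
t=15  issue I5 (M0)
t=16  I5 read-ops, issue I6 (A0)
t=17  I6 read-ops
t=18  I6 finished on A0
t=19  I6→R2
t=21  I5 finished on M0
t=22  I5→R3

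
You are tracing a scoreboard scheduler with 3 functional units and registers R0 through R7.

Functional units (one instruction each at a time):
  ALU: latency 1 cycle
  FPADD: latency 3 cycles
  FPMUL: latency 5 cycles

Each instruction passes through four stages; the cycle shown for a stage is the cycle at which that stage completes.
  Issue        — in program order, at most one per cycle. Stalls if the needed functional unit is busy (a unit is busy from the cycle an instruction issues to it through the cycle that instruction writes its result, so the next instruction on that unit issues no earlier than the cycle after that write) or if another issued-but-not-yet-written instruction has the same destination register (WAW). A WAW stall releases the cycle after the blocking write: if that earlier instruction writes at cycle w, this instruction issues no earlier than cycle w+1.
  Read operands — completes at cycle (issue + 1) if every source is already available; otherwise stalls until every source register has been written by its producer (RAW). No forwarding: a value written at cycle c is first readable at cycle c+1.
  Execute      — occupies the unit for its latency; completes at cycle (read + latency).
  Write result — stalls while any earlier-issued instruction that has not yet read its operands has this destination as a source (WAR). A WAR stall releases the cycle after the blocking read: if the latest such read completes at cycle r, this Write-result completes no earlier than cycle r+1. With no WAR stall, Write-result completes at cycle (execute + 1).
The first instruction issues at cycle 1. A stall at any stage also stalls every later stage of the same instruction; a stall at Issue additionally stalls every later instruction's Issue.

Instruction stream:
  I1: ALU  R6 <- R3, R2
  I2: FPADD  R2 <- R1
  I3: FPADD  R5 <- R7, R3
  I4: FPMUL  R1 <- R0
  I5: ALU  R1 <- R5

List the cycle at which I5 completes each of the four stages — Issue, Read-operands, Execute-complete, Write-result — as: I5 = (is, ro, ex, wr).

[I1] 1/2/3/4
[I2] 2/3/6/7
[I3] 8/9/12/13  (struct: FPADD busy until I2 writes@7)
[I4] 9/10/15/16
[I5] 17/18/19/20  (WAW R1: wait I4 write@16)

I5 = (17, 18, 19, 20)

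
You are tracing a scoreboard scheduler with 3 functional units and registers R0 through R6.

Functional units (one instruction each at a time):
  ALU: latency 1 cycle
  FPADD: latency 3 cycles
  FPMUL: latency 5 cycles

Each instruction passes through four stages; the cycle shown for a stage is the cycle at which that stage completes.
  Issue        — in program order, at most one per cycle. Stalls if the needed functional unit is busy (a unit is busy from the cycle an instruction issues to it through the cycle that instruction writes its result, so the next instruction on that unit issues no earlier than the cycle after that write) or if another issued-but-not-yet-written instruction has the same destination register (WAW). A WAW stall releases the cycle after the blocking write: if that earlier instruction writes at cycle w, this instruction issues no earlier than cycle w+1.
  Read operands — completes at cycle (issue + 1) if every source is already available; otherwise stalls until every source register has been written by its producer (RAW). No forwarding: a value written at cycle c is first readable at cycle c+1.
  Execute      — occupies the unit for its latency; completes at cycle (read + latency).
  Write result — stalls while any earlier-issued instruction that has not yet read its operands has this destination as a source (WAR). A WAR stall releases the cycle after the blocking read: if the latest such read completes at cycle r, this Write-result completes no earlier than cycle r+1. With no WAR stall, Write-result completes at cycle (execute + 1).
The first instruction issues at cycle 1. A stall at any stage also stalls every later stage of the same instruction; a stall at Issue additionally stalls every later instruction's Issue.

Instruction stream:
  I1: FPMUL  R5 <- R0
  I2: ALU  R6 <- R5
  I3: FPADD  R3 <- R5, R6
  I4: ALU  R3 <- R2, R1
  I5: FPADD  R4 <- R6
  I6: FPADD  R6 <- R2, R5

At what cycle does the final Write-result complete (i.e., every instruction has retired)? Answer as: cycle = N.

cycle = 29

I1  is:1  ro:2  ex:7  wr:8
I2  is:2  ro:9  ex:10  wr:11  — RAW R5: wait I1 write@8
I3  is:3  ro:12  ex:15  wr:16  — RAW R6: wait I2 write@11
I4  is:17  ro:18  ex:19  wr:20  — WAW R3: wait I3 write@16
I5  is:18  ro:19  ex:22  wr:23
I6  is:24  ro:25  ex:28  wr:29  — struct: FPADD busy until I5 writes@23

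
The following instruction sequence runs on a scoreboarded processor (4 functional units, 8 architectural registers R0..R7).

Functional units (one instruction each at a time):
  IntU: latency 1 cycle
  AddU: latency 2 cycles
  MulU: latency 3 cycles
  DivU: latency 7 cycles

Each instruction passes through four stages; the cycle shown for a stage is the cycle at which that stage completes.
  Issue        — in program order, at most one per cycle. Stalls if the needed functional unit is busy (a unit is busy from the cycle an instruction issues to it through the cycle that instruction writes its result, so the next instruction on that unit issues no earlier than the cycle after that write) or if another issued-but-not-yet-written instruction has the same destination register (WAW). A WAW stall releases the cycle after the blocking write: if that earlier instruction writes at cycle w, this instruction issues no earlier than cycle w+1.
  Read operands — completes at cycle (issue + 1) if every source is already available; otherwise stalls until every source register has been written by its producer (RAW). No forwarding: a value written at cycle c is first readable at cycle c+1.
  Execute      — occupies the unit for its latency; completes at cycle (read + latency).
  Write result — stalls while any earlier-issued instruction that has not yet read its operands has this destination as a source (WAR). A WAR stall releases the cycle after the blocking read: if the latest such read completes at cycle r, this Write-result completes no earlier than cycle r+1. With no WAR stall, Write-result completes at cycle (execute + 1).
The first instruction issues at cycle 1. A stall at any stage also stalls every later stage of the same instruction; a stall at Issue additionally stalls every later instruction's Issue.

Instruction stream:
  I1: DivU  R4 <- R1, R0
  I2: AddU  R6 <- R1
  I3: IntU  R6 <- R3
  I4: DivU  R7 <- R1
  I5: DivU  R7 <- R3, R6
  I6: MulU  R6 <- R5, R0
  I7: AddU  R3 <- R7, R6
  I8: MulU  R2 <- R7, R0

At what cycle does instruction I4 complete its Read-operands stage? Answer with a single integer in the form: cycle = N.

  I1 | 1 | 2 | 9 | 10
  I2 | 2 | 3 | 5 | 6
  I3 | 7 | 8 | 9 | 10   WAW R6: wait I2 write@6
  I4 | 11 | 12 | 19 | 20   struct: DivU busy until I1 writes@10
  I5 | 21 | 22 | 29 | 30   struct: DivU busy until I4 writes@20
  I6 | 22 | 23 | 26 | 27
  I7 | 23 | 31 | 33 | 34   RAW R7: wait I5 write@30
  I8 | 28 | 31 | 34 | 35   struct: MulU busy until I6 writes@27 · RAW R7: wait I5 write@30

cycle = 12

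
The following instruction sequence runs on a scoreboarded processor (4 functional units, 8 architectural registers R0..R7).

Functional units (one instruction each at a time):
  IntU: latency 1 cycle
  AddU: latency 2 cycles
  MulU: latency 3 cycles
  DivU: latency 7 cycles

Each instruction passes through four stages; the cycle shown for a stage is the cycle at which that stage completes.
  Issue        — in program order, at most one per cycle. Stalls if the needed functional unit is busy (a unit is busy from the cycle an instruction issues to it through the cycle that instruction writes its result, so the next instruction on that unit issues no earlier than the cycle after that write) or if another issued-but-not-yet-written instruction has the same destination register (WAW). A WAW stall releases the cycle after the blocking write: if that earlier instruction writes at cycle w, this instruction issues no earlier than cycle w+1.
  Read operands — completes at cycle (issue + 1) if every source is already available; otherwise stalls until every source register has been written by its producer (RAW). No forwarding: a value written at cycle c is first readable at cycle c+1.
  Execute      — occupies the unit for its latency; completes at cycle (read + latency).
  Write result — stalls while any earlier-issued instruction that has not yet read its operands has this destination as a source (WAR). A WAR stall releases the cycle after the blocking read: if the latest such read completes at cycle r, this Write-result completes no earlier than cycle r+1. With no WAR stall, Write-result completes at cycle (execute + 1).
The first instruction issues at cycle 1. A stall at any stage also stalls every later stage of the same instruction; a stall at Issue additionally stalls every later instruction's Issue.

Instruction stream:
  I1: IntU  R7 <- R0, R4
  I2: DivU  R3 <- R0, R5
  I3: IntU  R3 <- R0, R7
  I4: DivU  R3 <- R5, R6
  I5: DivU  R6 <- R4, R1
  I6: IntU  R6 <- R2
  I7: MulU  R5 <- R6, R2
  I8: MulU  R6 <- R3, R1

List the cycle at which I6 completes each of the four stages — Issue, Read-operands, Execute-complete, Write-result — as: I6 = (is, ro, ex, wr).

1) issue 1, read 2, done 3, write 4
2) issue 2, read 3, done 10, write 11
3) issue 12, read 13, done 14, write 15  <WAW R3: wait I2 write@11>
4) issue 16, read 17, done 24, write 25  <WAW R3: wait I3 write@15>
5) issue 26, read 27, done 34, write 35  <struct: DivU busy until I4 writes@25>
6) issue 36, read 37, done 38, write 39  <WAW R6: wait I5 write@35>
7) issue 37, read 40, done 43, write 44  <RAW R6: wait I6 write@39>
8) issue 45, read 46, done 49, write 50  <struct: MulU busy until I7 writes@44>

I6 = (36, 37, 38, 39)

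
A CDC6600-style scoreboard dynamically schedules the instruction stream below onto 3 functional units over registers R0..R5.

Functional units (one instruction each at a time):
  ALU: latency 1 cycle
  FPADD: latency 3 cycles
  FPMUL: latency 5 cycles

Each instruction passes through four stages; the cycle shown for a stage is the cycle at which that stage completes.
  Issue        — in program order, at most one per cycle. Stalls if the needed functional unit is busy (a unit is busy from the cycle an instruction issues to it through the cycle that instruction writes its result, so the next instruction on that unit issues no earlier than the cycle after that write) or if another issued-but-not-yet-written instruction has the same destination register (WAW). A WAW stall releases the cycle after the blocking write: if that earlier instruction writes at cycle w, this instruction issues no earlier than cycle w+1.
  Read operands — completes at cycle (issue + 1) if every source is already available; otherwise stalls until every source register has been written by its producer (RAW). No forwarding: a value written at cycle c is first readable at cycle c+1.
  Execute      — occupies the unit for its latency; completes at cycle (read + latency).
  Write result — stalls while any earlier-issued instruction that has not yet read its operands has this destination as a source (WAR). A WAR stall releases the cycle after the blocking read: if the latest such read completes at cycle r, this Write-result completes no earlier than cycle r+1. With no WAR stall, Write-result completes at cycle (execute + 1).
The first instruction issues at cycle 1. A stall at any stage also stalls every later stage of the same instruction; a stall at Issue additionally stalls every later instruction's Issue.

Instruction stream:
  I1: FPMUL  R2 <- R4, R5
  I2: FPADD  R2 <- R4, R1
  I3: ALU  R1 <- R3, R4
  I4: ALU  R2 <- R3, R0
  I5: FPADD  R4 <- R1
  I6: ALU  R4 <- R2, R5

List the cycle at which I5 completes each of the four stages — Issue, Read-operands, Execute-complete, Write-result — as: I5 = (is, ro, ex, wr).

c1: issue I1 (FPMUL)
c2: I1 read-ops
c7: I1 finished on FPMUL
c8: I1→R2
c9: issue I2 (FPADD)
c10: I2 read-ops | issue I3 (ALU)
c11: I3 read-ops
c12: I3 finished on ALU
c13: I2 finished on FPADD | I3→R1
c14: I2→R2
c15: issue I4 (ALU)
c16: I4 read-ops | issue I5 (FPADD)
c17: I4 finished on ALU | I5 read-ops
c18: I4→R2
c20: I5 finished on FPADD
c21: I5→R4
c22: issue I6 (ALU)
c23: I6 read-ops
c24: I6 finished on ALU
c25: I6→R4

I5 = (16, 17, 20, 21)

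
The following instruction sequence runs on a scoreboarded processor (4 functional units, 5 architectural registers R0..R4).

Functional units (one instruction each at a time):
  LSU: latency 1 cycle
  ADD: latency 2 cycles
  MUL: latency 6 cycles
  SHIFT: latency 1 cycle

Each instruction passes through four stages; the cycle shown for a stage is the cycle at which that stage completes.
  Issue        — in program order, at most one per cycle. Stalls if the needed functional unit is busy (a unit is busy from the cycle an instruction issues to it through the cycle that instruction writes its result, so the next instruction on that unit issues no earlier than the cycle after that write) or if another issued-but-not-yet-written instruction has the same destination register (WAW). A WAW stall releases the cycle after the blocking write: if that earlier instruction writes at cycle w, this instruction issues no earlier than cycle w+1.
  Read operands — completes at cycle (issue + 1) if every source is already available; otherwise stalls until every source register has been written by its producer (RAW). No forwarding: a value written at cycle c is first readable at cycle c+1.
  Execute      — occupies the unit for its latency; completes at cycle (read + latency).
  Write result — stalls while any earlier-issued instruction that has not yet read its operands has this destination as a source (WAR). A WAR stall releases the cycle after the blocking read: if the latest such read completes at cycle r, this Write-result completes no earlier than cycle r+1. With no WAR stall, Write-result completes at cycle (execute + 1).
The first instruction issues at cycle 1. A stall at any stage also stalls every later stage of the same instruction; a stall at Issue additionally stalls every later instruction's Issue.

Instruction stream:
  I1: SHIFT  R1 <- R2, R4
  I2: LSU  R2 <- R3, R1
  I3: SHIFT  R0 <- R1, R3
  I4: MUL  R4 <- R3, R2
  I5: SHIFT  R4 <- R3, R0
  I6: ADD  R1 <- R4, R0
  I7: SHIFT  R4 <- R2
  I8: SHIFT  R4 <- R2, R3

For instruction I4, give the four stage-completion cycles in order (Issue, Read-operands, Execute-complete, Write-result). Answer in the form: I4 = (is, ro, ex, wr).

[I1] 1/2/3/4
[I2] 2/5/6/7  (RAW R1: wait I1 write@4)
[I3] 5/6/7/8  (struct: SHIFT busy until I1 writes@4)
[I4] 6/8/14/15  (RAW R2: wait I2 write@7)
[I5] 16/17/18/19  (WAW R4: wait I4 write@15)
[I6] 17/20/22/23  (RAW R4: wait I5 write@19)
[I7] 20/21/22/23  (struct: SHIFT busy until I5 writes@19)
[I8] 24/25/26/27  (struct: SHIFT busy until I7 writes@23)

I4 = (6, 8, 14, 15)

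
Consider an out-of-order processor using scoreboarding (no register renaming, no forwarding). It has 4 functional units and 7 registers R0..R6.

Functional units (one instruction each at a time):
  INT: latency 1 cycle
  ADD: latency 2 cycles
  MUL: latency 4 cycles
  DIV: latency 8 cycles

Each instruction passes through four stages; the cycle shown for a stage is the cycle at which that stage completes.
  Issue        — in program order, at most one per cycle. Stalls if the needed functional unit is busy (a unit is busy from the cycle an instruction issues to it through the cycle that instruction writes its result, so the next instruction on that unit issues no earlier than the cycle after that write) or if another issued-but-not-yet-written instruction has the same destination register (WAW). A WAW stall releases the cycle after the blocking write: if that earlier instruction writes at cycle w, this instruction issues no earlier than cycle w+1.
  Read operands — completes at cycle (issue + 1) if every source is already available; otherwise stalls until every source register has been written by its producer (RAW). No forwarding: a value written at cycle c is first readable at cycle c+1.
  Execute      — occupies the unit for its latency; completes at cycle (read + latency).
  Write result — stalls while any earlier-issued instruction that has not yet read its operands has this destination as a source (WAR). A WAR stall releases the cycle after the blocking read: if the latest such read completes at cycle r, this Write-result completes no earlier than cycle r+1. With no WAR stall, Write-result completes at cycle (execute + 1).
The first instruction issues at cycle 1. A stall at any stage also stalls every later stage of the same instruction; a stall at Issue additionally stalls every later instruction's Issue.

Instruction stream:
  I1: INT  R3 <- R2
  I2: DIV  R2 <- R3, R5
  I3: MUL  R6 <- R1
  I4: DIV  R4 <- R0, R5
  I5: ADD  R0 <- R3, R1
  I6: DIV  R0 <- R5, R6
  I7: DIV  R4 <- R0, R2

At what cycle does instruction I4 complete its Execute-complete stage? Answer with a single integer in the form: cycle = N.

cycle 1: I1→INT
cycle 2: I1 RO, I2→DIV
cycle 3: I1 EX, I3→MUL
cycle 4: I1 WR R3, I3 RO
cycle 5: I2 RO
cycle 8: I3 EX
cycle 9: I3 WR R6
cycle 13: I2 EX
cycle 14: I2 WR R2
cycle 15: I4→DIV
cycle 16: I4 RO, I5→ADD
cycle 17: I5 RO
cycle 19: I5 EX
cycle 20: I5 WR R0
cycle 24: I4 EX
cycle 25: I4 WR R4
cycle 26: I6→DIV
cycle 27: I6 RO
cycle 35: I6 EX
cycle 36: I6 WR R0
cycle 37: I7→DIV
cycle 38: I7 RO
cycle 46: I7 EX
cycle 47: I7 WR R4

cycle = 24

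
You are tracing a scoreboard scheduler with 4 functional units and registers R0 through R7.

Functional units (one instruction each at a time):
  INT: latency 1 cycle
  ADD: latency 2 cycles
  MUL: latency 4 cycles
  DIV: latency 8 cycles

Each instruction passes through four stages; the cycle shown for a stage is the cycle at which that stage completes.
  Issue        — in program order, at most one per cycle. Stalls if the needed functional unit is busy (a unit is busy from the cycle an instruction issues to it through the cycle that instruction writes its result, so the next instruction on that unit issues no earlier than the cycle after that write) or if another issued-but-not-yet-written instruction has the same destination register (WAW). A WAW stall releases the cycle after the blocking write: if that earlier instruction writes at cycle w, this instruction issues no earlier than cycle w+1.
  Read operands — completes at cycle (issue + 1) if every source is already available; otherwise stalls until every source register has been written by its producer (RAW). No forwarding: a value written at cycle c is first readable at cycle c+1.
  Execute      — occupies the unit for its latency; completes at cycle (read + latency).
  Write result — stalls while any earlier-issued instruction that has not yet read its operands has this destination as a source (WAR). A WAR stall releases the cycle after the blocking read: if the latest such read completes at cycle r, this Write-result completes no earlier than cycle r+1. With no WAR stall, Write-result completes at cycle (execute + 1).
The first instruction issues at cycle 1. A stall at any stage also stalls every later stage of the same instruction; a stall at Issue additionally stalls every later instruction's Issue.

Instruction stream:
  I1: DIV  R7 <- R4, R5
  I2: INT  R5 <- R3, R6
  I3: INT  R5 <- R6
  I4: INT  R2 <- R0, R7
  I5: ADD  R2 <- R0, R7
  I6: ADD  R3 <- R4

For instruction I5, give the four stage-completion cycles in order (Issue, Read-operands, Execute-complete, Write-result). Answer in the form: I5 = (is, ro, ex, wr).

I5 = (15, 16, 18, 19)

[1] I1 issues→DIV
[2] I1 reads; I2 issues→INT
[3] I2 reads
[4] I2 exec-done
[5] I2 writes R5
[6] I3 issues→INT
[7] I3 reads
[8] I3 exec-done
[9] I3 writes R5
[10] I1 exec-done; I4 issues→INT
[11] I1 writes R7
[12] I4 reads
[13] I4 exec-done
[14] I4 writes R2
[15] I5 issues→ADD
[16] I5 reads
[18] I5 exec-done
[19] I5 writes R2
[20] I6 issues→ADD
[21] I6 reads
[23] I6 exec-done
[24] I6 writes R3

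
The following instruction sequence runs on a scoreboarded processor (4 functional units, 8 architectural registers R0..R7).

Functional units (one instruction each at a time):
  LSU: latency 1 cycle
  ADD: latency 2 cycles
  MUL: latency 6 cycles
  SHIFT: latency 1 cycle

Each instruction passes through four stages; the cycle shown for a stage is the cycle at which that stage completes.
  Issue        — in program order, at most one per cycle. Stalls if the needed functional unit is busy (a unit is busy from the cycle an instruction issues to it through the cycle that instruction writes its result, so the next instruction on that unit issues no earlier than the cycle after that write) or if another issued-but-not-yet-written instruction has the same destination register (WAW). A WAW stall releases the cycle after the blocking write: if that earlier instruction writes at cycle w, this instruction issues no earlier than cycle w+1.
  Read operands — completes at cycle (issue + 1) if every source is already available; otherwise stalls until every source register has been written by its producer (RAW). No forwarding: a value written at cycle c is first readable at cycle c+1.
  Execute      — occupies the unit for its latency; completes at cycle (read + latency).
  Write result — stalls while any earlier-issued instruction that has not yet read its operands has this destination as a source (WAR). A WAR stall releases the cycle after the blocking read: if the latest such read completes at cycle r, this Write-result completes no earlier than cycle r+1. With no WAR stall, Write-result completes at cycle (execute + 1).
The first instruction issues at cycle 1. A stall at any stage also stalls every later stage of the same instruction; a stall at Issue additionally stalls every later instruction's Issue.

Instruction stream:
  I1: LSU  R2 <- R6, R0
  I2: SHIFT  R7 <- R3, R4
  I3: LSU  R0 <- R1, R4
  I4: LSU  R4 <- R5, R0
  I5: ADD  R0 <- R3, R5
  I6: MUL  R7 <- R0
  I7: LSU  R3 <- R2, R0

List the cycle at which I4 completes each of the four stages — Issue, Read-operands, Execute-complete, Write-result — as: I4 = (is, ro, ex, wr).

c1: I1→LSU
c2: I1 RO, I2→SHIFT
c3: I1 EX, I2 RO
c4: I1 WR R2, I2 EX
c5: I2 WR R7, I3→LSU
c6: I3 RO
c7: I3 EX
c8: I3 WR R0
c9: I4→LSU
c10: I4 RO, I5→ADD
c11: I4 EX, I5 RO, I6→MUL
c12: I4 WR R4
c13: I5 EX, I7→LSU
c14: I5 WR R0
c15: I6 RO, I7 RO
c16: I7 EX
c17: I7 WR R3
c21: I6 EX
c22: I6 WR R7

I4 = (9, 10, 11, 12)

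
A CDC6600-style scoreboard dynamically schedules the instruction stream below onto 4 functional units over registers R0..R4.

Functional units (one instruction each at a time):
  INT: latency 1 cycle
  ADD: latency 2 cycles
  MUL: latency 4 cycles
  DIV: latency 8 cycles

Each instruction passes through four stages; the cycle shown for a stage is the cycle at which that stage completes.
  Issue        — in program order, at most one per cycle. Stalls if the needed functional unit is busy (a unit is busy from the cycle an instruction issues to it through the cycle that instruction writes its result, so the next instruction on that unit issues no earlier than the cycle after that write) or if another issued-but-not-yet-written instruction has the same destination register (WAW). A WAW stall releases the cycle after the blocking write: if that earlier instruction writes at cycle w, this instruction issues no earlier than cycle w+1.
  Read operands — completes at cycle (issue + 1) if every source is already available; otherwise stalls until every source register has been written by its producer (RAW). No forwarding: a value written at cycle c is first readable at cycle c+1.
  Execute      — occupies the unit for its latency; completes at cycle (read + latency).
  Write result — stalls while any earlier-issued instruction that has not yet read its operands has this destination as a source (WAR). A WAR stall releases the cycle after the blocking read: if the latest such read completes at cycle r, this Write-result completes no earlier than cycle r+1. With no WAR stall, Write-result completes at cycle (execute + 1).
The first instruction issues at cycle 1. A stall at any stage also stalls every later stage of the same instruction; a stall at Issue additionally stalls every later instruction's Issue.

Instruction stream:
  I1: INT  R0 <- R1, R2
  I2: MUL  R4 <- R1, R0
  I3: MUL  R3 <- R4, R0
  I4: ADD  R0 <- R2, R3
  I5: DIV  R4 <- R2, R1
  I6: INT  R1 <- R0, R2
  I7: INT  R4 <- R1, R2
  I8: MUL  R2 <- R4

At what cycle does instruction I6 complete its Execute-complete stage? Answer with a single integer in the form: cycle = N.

cycle = 23

  I1 | 1 | 2 | 3 | 4
  I2 | 2 | 5 | 9 | 10   RAW R0: wait I1 write@4
  I3 | 11 | 12 | 16 | 17   struct: MUL busy until I2 writes@10
  I4 | 12 | 18 | 20 | 21   RAW R3: wait I3 write@17
  I5 | 13 | 14 | 22 | 23
  I6 | 14 | 22 | 23 | 24   RAW R0: wait I4 write@21
  I7 | 25 | 26 | 27 | 28   struct: INT busy until I6 writes@24
  I8 | 26 | 29 | 33 | 34   RAW R4: wait I7 write@28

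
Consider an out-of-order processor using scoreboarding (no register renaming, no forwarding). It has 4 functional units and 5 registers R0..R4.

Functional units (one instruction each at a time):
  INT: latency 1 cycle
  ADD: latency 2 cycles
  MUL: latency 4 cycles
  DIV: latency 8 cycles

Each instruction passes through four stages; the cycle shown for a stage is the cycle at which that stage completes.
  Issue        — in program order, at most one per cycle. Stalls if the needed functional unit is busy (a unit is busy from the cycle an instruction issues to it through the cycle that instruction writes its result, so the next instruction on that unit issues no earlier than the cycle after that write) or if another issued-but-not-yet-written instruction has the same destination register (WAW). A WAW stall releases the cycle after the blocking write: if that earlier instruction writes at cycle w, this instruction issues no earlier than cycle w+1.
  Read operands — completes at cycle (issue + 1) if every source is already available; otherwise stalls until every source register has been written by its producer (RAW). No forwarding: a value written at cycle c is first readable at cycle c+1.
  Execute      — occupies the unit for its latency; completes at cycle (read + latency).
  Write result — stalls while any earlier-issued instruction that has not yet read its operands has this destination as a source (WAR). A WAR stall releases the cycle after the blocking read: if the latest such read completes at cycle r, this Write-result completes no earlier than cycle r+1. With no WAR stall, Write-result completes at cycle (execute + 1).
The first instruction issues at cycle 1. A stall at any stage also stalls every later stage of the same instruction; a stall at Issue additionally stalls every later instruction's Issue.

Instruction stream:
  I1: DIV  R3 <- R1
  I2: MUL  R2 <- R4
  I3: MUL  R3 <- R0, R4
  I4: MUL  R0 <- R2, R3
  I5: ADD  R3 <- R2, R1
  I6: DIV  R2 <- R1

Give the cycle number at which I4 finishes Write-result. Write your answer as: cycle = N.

1) issue 1, read 2, done 10, write 11
2) issue 2, read 3, done 7, write 8
3) issue 12, read 13, done 17, write 18  <WAW R3: wait I1 write@11>
4) issue 19, read 20, done 24, write 25  <struct: MUL busy until I3 writes@18>
5) issue 20, read 21, done 23, write 24
6) issue 21, read 22, done 30, write 31

cycle = 25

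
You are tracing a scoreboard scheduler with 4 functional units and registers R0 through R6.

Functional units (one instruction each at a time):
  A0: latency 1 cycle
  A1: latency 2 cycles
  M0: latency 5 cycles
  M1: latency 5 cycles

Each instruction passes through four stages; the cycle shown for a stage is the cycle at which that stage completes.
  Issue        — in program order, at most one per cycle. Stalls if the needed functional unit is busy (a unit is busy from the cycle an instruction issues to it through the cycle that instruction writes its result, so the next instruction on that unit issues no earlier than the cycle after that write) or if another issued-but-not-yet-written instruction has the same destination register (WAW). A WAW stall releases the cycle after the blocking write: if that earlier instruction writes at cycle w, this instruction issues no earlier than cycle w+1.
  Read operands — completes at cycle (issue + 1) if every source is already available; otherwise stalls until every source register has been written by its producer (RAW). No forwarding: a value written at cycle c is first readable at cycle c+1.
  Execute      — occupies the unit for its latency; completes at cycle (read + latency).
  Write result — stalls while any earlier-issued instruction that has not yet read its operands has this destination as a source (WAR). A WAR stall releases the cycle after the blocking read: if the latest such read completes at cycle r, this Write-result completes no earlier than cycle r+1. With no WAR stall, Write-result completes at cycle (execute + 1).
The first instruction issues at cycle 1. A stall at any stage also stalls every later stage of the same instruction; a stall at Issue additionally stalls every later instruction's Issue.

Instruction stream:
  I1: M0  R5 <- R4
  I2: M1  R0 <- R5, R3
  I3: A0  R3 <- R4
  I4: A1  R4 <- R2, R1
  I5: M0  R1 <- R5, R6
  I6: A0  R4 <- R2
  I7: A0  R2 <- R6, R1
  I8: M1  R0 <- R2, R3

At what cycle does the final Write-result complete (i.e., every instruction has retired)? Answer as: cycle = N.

t=1  I1 dispatched to M0
t=2  I1 operands ready · I2 dispatched to M1
t=3  I3 dispatched to A0
t=4  I3 operands ready · I4 dispatched to A1
t=5  I3 complete · I4 operands ready
t=7  I1 complete · I4 complete
t=8  R5←I1 · R4←I4
t=9  I2 operands ready · I5 dispatched to M0
t=10  R3←I3 · I5 operands ready
t=11  I6 dispatched to A0
t=12  I6 operands ready
t=13  I6 complete
t=14  I2 complete · R4←I6
t=15  R0←I2 · I5 complete · I7 dispatched to A0
t=16  R1←I5 · I8 dispatched to M1
t=17  I7 operands ready
t=18  I7 complete
t=19  R2←I7
t=20  I8 operands ready
t=25  I8 complete
t=26  R0←I8

cycle = 26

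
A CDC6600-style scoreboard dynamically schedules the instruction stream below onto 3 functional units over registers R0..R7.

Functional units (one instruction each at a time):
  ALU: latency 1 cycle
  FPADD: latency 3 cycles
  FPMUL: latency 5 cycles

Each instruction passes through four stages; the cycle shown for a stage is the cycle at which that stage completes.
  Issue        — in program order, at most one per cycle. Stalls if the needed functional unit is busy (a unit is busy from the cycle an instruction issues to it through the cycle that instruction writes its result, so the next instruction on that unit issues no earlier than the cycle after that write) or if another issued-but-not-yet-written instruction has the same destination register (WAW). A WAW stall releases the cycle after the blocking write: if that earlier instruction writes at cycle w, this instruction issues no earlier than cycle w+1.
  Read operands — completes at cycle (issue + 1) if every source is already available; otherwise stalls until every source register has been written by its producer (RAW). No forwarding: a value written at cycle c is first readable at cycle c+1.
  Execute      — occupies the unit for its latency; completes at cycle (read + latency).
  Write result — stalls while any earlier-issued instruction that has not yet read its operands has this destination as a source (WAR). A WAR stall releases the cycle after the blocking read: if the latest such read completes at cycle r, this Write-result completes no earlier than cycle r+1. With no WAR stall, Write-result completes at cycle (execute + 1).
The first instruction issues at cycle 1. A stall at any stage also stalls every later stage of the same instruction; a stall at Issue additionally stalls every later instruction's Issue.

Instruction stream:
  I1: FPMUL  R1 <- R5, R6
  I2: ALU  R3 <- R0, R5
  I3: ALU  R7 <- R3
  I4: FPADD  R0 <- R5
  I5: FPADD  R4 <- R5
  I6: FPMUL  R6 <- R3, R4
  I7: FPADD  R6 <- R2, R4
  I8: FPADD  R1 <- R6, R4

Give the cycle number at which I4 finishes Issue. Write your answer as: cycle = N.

cycle = 7

[I1] 1/2/7/8
[I2] 2/3/4/5
[I3] 6/7/8/9  (struct: ALU busy until I2 writes@5)
[I4] 7/8/11/12
[I5] 13/14/17/18  (struct: FPADD busy until I4 writes@12)
[I6] 14/19/24/25  (RAW R4: wait I5 write@18)
[I7] 26/27/30/31  (WAW R6: wait I6 write@25)
[I8] 32/33/36/37  (struct: FPADD busy until I7 writes@31)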